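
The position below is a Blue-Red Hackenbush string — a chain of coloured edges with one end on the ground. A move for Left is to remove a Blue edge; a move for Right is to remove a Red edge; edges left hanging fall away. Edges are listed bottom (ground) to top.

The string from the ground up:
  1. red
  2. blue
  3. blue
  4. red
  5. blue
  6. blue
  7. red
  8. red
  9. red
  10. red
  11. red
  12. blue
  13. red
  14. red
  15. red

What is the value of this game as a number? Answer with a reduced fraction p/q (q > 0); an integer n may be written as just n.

-5103/16384

Prefix values for red blue blue red blue blue red red red red red blue red red red via {L|R} + simplicity:
edge 1 of 15 (red): { — | 0 } — -1
edge 2 of 15 (blue): { -1 | 0 } — -1/2
edge 3 of 15 (blue): { -1, -1/2 | 0 } — -1/4
edge 4 of 15 (red): { -1, -1/2 | -1/4, 0 } — -3/8
edge 5 of 15 (blue): { -1, -1/2, -3/8 | -1/4, 0 } — -5/16
edge 6 of 15 (blue): { -1, -1/2, -3/8, -5/16 | -1/4, 0 } — -9/32
edge 7 of 15 (red): { -1, -1/2, -3/8, -5/16 | -9/32, -1/4, 0 } — -19/64
edge 8 of 15 (red): { -1, -1/2, -3/8, -5/16 | -19/64, -9/32, -1/4, 0 } — -39/128
edge 9 of 15 (red): { -1, -1/2, -3/8, -5/16 | -39/128, -19/64, -9/32, -1/4, 0 } — -79/256
edge 10 of 15 (red): { -1, -1/2, -3/8, -5/16 | -79/256, -39/128, -19/64, -9/32, -1/4, 0 } — -159/512
edge 11 of 15 (red): { -1, -1/2, -3/8, -5/16 | -159/512, -79/256, -39/128, -19/64, -9/32, -1/4, 0 } — -319/1024
edge 12 of 15 (blue): { -1, -1/2, -3/8, -5/16, -319/1024 | -159/512, -79/256, -39/128, -19/64, -9/32, -1/4, 0 } — -637/2048
edge 13 of 15 (red): { -1, -1/2, -3/8, -5/16, -319/1024 | -637/2048, -159/512, -79/256, -39/128, -19/64, -9/32, -1/4, 0 } — -1275/4096
edge 14 of 15 (red): { -1, -1/2, -3/8, -5/16, -319/1024 | -1275/4096, -637/2048, -159/512, -79/256, -39/128, -19/64, -9/32, -1/4, 0 } — -2551/8192
edge 15 of 15 (red): { -1, -1/2, -3/8, -5/16, -319/1024 | -2551/8192, -1275/4096, -637/2048, -159/512, -79/256, -39/128, -19/64, -9/32, -1/4, 0 } — -5103/16384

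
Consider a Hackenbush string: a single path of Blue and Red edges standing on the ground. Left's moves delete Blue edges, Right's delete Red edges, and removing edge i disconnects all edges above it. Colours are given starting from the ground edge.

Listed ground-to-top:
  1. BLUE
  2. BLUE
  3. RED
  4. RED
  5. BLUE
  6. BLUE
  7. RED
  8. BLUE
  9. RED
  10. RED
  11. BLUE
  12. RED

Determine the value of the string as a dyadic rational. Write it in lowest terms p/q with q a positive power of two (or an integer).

1445/1024

1 of 12 · B · max L 0 · min R +∞ gives 1
2 of 12 · BB · max L 1 · min R +∞ gives 2
3 of 12 · BBR · max L 1 · min R 2 gives 3/2
4 of 12 · BBRR · max L 1 · min R 3/2 gives 5/4
5 of 12 · BBRRB · max L 5/4 · min R 3/2 gives 11/8
6 of 12 · BBRRBB · max L 11/8 · min R 3/2 gives 23/16
7 of 12 · BBRRBBR · max L 11/8 · min R 23/16 gives 45/32
8 of 12 · BBRRBBRB · max L 45/32 · min R 23/16 gives 91/64
9 of 12 · BBRRBBRBR · max L 45/32 · min R 91/64 gives 181/128
10 of 12 · BBRRBBRBRR · max L 45/32 · min R 181/128 gives 361/256
11 of 12 · BBRRBBRBRRB · max L 361/256 · min R 181/128 gives 723/512
12 of 12 · BBRRBBRBRRBR · max L 361/256 · min R 723/512 gives 1445/1024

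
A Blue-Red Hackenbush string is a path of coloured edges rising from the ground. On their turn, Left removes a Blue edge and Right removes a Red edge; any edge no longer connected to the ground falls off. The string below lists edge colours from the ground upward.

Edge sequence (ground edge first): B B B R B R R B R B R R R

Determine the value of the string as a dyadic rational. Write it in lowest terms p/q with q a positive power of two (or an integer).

Recurse on prefixes of the 13-edge string B B B R B R R B R B R R R:
1 of 13 · B · max L 0 · min R +∞ — 1
2 of 13 · BB · max L 1 · min R +∞ — 2
3 of 13 · BBB · max L 2 · min R +∞ — 3
4 of 13 · BBBR · max L 2 · min R 3 — 5/2
5 of 13 · BBBRB · max L 5/2 · min R 3 — 11/4
6 of 13 · BBBRBR · max L 5/2 · min R 11/4 — 21/8
7 of 13 · BBBRBRR · max L 5/2 · min R 21/8 — 41/16
8 of 13 · BBBRBRRB · max L 41/16 · min R 21/8 — 83/32
9 of 13 · BBBRBRRBR · max L 41/16 · min R 83/32 — 165/64
10 of 13 · BBBRBRRBRB · max L 165/64 · min R 83/32 — 331/128
11 of 13 · BBBRBRRBRBR · max L 165/64 · min R 331/128 — 661/256
12 of 13 · BBBRBRRBRBRR · max L 165/64 · min R 661/256 — 1321/512
13 of 13 · BBBRBRRBRBRRR · max L 165/64 · min R 1321/512 — 2641/1024

2641/1024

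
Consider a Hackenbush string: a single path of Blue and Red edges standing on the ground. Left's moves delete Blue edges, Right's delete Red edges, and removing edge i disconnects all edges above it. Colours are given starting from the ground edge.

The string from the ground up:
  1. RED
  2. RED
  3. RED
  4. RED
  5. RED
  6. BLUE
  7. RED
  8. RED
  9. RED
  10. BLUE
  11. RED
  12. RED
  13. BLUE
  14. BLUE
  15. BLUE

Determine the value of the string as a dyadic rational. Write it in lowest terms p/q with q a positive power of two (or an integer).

Recurse on prefixes of the 15-edge string RED RED RED RED RED BLUE RED RED RED BLUE RED RED BLUE BLUE BLUE:
edge 1 of 15 (RED): { (no moves) | 0 } ⇒ -1
edge 2 of 15 (RED): { (no moves) | -1, 0 } ⇒ -2
edge 3 of 15 (RED): { (no moves) | -2, -1, 0 } ⇒ -3
edge 4 of 15 (RED): { (no moves) | -3, -2, -1, 0 } ⇒ -4
edge 5 of 15 (RED): { (no moves) | -4, -3, -2, -1, 0 } ⇒ -5
edge 6 of 15 (BLUE): { -5 | -4, -3, -2, -1, 0 } ⇒ -9/2
edge 7 of 15 (RED): { -5 | -9/2, -4, -3, -2, -1, 0 } ⇒ -19/4
edge 8 of 15 (RED): { -5 | -19/4, -9/2, -4, -3, -2, -1, 0 } ⇒ -39/8
edge 9 of 15 (RED): { -5 | -39/8, -19/4, -9/2, -4, -3, -2, -1, 0 } ⇒ -79/16
edge 10 of 15 (BLUE): { -5, -79/16 | -39/8, -19/4, -9/2, -4, -3, -2, -1, 0 } ⇒ -157/32
edge 11 of 15 (RED): { -5, -79/16 | -157/32, -39/8, -19/4, -9/2, -4, -3, -2, -1, 0 } ⇒ -315/64
edge 12 of 15 (RED): { -5, -79/16 | -315/64, -157/32, -39/8, -19/4, -9/2, -4, -3, -2, -1, 0 } ⇒ -631/128
edge 13 of 15 (BLUE): { -5, -79/16, -631/128 | -315/64, -157/32, -39/8, -19/4, -9/2, -4, -3, -2, -1, 0 } ⇒ -1261/256
edge 14 of 15 (BLUE): { -5, -79/16, -631/128, -1261/256 | -315/64, -157/32, -39/8, -19/4, -9/2, -4, -3, -2, -1, 0 } ⇒ -2521/512
edge 15 of 15 (BLUE): { -5, -79/16, -631/128, -1261/256, -2521/512 | -315/64, -157/32, -39/8, -19/4, -9/2, -4, -3, -2, -1, 0 } ⇒ -5041/1024

-5041/1024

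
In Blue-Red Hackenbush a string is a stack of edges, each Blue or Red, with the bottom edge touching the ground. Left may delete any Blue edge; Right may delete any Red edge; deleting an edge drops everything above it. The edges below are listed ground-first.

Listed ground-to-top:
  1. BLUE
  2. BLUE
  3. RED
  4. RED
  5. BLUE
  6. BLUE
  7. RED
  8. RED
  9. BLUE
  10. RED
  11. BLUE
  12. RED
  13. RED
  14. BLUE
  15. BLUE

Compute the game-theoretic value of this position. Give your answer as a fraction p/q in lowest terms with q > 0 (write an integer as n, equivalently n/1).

11431/8192

Prefix values for BLUE BLUE RED RED BLUE BLUE RED RED BLUE RED BLUE RED RED BLUE BLUE via {L|R} + simplicity:
B: Left { 0 }, Right { — } => simplest 1
BB: Left { 0 1 }, Right { — } => simplest 2
BBR: Left { 0 1 }, Right { 2 } => simplest 3/2
BBRR: Left { 0 1 }, Right { 3/2 2 } => simplest 5/4
BBRRB: Left { 0 1 5/4 }, Right { 3/2 2 } => simplest 11/8
BBRRBB: Left { 0 1 5/4 11/8 }, Right { 3/2 2 } => simplest 23/16
BBRRBBR: Left { 0 1 5/4 11/8 }, Right { 23/16 3/2 2 } => simplest 45/32
BBRRBBRR: Left { 0 1 5/4 11/8 }, Right { 45/32 23/16 3/2 2 } => simplest 89/64
BBRRBBRRB: Left { 0 1 5/4 11/8 89/64 }, Right { 45/32 23/16 3/2 2 } => simplest 179/128
BBRRBBRRBR: Left { 0 1 5/4 11/8 89/64 }, Right { 179/128 45/32 23/16 3/2 2 } => simplest 357/256
BBRRBBRRBRB: Left { 0 1 5/4 11/8 89/64 357/256 }, Right { 179/128 45/32 23/16 3/2 2 } => simplest 715/512
BBRRBBRRBRBR: Left { 0 1 5/4 11/8 89/64 357/256 }, Right { 715/512 179/128 45/32 23/16 3/2 2 } => simplest 1429/1024
BBRRBBRRBRBRR: Left { 0 1 5/4 11/8 89/64 357/256 }, Right { 1429/1024 715/512 179/128 45/32 23/16 3/2 2 } => simplest 2857/2048
BBRRBBRRBRBRRB: Left { 0 1 5/4 11/8 89/64 357/256 2857/2048 }, Right { 1429/1024 715/512 179/128 45/32 23/16 3/2 2 } => simplest 5715/4096
BBRRBBRRBRBRRBB: Left { 0 1 5/4 11/8 89/64 357/256 2857/2048 5715/4096 }, Right { 1429/1024 715/512 179/128 45/32 23/16 3/2 2 } => simplest 11431/8192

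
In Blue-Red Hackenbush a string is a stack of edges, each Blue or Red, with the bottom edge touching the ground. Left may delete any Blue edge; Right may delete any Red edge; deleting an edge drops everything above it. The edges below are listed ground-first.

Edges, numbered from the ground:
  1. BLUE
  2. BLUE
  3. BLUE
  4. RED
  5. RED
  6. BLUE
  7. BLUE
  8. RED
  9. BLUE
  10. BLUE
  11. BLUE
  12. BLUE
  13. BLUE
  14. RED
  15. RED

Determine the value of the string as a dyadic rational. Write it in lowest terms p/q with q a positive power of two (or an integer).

Recurse on prefixes of the 15-edge string BLUE BLUE BLUE RED RED BLUE BLUE RED BLUE BLUE BLUE BLUE BLUE RED RED:
val(B) = { 0 | ∅ } — 1
val(BB) = { 0,1 | ∅ } — 2
val(BBB) = { 0,1,2 | ∅ } — 3
val(BBBR) = { 0,1,2 | 3 } — 5/2
val(BBBRR) = { 0,1,2 | 5/2,3 } — 9/4
val(BBBRRB) = { 0,1,2,9/4 | 5/2,3 } — 19/8
val(BBBRRBB) = { 0,1,2,9/4,19/8 | 5/2,3 } — 39/16
val(BBBRRBBR) = { 0,1,2,9/4,19/8 | 39/16,5/2,3 } — 77/32
val(BBBRRBBRB) = { 0,1,2,9/4,19/8,77/32 | 39/16,5/2,3 } — 155/64
val(BBBRRBBRBB) = { 0,1,2,9/4,19/8,77/32,155/64 | 39/16,5/2,3 } — 311/128
val(BBBRRBBRBBB) = { 0,1,2,9/4,19/8,77/32,155/64,311/128 | 39/16,5/2,3 } — 623/256
val(BBBRRBBRBBBB) = { 0,1,2,9/4,19/8,77/32,155/64,311/128,623/256 | 39/16,5/2,3 } — 1247/512
val(BBBRRBBRBBBBB) = { 0,1,2,9/4,19/8,77/32,155/64,311/128,623/256,1247/512 | 39/16,5/2,3 } — 2495/1024
val(BBBRRBBRBBBBBR) = { 0,1,2,9/4,19/8,77/32,155/64,311/128,623/256,1247/512 | 2495/1024,39/16,5/2,3 } — 4989/2048
val(BBBRRBBRBBBBBRR) = { 0,1,2,9/4,19/8,77/32,155/64,311/128,623/256,1247/512 | 4989/2048,2495/1024,39/16,5/2,3 } — 9977/4096

9977/4096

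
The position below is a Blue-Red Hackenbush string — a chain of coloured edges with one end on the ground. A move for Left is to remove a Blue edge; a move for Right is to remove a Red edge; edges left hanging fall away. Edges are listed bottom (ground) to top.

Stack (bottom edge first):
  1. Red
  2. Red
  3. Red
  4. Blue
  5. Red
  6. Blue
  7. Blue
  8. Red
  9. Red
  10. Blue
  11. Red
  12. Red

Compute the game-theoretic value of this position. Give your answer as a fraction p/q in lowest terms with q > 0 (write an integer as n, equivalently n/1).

g_1 [R]  L=[·]  R=[0]  → -1
g_2 [RR]  L=[·]  R=[-1 0]  → -2
g_3 [RRR]  L=[·]  R=[-2 -1 0]  → -3
g_4 [RRRB]  L=[-3]  R=[-2 -1 0]  → -5/2
g_5 [RRRBR]  L=[-3]  R=[-5/2 -2 -1 0]  → -11/4
g_6 [RRRBRB]  L=[-3 -11/4]  R=[-5/2 -2 -1 0]  → -21/8
g_7 [RRRBRBB]  L=[-3 -11/4 -21/8]  R=[-5/2 -2 -1 0]  → -41/16
g_8 [RRRBRBBR]  L=[-3 -11/4 -21/8]  R=[-41/16 -5/2 -2 -1 0]  → -83/32
g_9 [RRRBRBBRR]  L=[-3 -11/4 -21/8]  R=[-83/32 -41/16 -5/2 -2 -1 0]  → -167/64
g_10 [RRRBRBBRRB]  L=[-3 -11/4 -21/8 -167/64]  R=[-83/32 -41/16 -5/2 -2 -1 0]  → -333/128
g_11 [RRRBRBBRRBR]  L=[-3 -11/4 -21/8 -167/64]  R=[-333/128 -83/32 -41/16 -5/2 -2 -1 0]  → -667/256
g_12 [RRRBRBBRRBRR]  L=[-3 -11/4 -21/8 -167/64]  R=[-667/256 -333/128 -83/32 -41/16 -5/2 -2 -1 0]  → -1335/512

-1335/512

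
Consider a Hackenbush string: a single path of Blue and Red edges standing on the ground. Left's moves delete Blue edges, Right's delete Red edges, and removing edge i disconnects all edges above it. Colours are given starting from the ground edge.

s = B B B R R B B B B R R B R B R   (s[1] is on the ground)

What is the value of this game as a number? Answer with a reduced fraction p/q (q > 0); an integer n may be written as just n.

10133/4096

value(B) = { 0 | — } => 1
value(BB) = { 0; 1 | — } => 2
value(BBB) = { 0; 1; 2 | — } => 3
value(BBBR) = { 0; 1; 2 | 3 } => 5/2
value(BBBRR) = { 0; 1; 2 | 5/2; 3 } => 9/4
value(BBBRRB) = { 0; 1; 2; 9/4 | 5/2; 3 } => 19/8
value(BBBRRBB) = { 0; 1; 2; 9/4; 19/8 | 5/2; 3 } => 39/16
value(BBBRRBBB) = { 0; 1; 2; 9/4; 19/8; 39/16 | 5/2; 3 } => 79/32
value(BBBRRBBBB) = { 0; 1; 2; 9/4; 19/8; 39/16; 79/32 | 5/2; 3 } => 159/64
value(BBBRRBBBBR) = { 0; 1; 2; 9/4; 19/8; 39/16; 79/32 | 159/64; 5/2; 3 } => 317/128
value(BBBRRBBBBRR) = { 0; 1; 2; 9/4; 19/8; 39/16; 79/32 | 317/128; 159/64; 5/2; 3 } => 633/256
value(BBBRRBBBBRRB) = { 0; 1; 2; 9/4; 19/8; 39/16; 79/32; 633/256 | 317/128; 159/64; 5/2; 3 } => 1267/512
value(BBBRRBBBBRRBR) = { 0; 1; 2; 9/4; 19/8; 39/16; 79/32; 633/256 | 1267/512; 317/128; 159/64; 5/2; 3 } => 2533/1024
value(BBBRRBBBBRRBRB) = { 0; 1; 2; 9/4; 19/8; 39/16; 79/32; 633/256; 2533/1024 | 1267/512; 317/128; 159/64; 5/2; 3 } => 5067/2048
value(BBBRRBBBBRRBRBR) = { 0; 1; 2; 9/4; 19/8; 39/16; 79/32; 633/256; 2533/1024 | 5067/2048; 1267/512; 317/128; 159/64; 5/2; 3 } => 10133/4096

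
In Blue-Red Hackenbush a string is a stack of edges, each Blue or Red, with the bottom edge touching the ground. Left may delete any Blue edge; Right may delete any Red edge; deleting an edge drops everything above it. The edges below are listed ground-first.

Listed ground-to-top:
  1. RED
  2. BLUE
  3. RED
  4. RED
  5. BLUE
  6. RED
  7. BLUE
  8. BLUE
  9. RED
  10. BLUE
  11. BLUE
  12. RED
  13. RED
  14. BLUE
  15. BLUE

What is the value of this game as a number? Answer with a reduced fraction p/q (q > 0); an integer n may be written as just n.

-13465/16384

R: Left { none }, Right { 0 } = simplest -1
RB: Left { -1 }, Right { 0 } = simplest -1/2
RBR: Left { -1 }, Right { -1/2,0 } = simplest -3/4
RBRR: Left { -1 }, Right { -3/4,-1/2,0 } = simplest -7/8
RBRRB: Left { -1,-7/8 }, Right { -3/4,-1/2,0 } = simplest -13/16
RBRRBR: Left { -1,-7/8 }, Right { -13/16,-3/4,-1/2,0 } = simplest -27/32
RBRRBRB: Left { -1,-7/8,-27/32 }, Right { -13/16,-3/4,-1/2,0 } = simplest -53/64
RBRRBRBB: Left { -1,-7/8,-27/32,-53/64 }, Right { -13/16,-3/4,-1/2,0 } = simplest -105/128
RBRRBRBBR: Left { -1,-7/8,-27/32,-53/64 }, Right { -105/128,-13/16,-3/4,-1/2,0 } = simplest -211/256
RBRRBRBBRB: Left { -1,-7/8,-27/32,-53/64,-211/256 }, Right { -105/128,-13/16,-3/4,-1/2,0 } = simplest -421/512
RBRRBRBBRBB: Left { -1,-7/8,-27/32,-53/64,-211/256,-421/512 }, Right { -105/128,-13/16,-3/4,-1/2,0 } = simplest -841/1024
RBRRBRBBRBBR: Left { -1,-7/8,-27/32,-53/64,-211/256,-421/512 }, Right { -841/1024,-105/128,-13/16,-3/4,-1/2,0 } = simplest -1683/2048
RBRRBRBBRBBRR: Left { -1,-7/8,-27/32,-53/64,-211/256,-421/512 }, Right { -1683/2048,-841/1024,-105/128,-13/16,-3/4,-1/2,0 } = simplest -3367/4096
RBRRBRBBRBBRRB: Left { -1,-7/8,-27/32,-53/64,-211/256,-421/512,-3367/4096 }, Right { -1683/2048,-841/1024,-105/128,-13/16,-3/4,-1/2,0 } = simplest -6733/8192
RBRRBRBBRBBRRBB: Left { -1,-7/8,-27/32,-53/64,-211/256,-421/512,-3367/4096,-6733/8192 }, Right { -1683/2048,-841/1024,-105/128,-13/16,-3/4,-1/2,0 } = simplest -13465/16384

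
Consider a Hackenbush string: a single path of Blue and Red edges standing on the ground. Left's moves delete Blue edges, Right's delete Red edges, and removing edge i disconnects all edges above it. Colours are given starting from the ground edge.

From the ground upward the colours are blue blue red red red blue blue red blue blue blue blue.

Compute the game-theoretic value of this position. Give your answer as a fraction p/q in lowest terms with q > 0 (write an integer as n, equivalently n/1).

b: Left { 0 }, Right { — } ⇒ simplest 1
bb: Left { 0,1 }, Right { — } ⇒ simplest 2
bbr: Left { 0,1 }, Right { 2 } ⇒ simplest 3/2
bbrr: Left { 0,1 }, Right { 3/2,2 } ⇒ simplest 5/4
bbrrr: Left { 0,1 }, Right { 5/4,3/2,2 } ⇒ simplest 9/8
bbrrrb: Left { 0,1,9/8 }, Right { 5/4,3/2,2 } ⇒ simplest 19/16
bbrrrbb: Left { 0,1,9/8,19/16 }, Right { 5/4,3/2,2 } ⇒ simplest 39/32
bbrrrbbr: Left { 0,1,9/8,19/16 }, Right { 39/32,5/4,3/2,2 } ⇒ simplest 77/64
bbrrrbbrb: Left { 0,1,9/8,19/16,77/64 }, Right { 39/32,5/4,3/2,2 } ⇒ simplest 155/128
bbrrrbbrbb: Left { 0,1,9/8,19/16,77/64,155/128 }, Right { 39/32,5/4,3/2,2 } ⇒ simplest 311/256
bbrrrbbrbbb: Left { 0,1,9/8,19/16,77/64,155/128,311/256 }, Right { 39/32,5/4,3/2,2 } ⇒ simplest 623/512
bbrrrbbrbbbb: Left { 0,1,9/8,19/16,77/64,155/128,311/256,623/512 }, Right { 39/32,5/4,3/2,2 } ⇒ simplest 1247/1024

1247/1024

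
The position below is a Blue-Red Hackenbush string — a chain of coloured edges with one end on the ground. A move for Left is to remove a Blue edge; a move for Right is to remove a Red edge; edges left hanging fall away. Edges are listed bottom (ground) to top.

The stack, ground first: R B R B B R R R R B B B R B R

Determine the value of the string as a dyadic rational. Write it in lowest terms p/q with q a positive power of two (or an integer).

-10123/16384

Build g(s[:k]) for k = 1..15, string s = R B R B B R R R R B B B R B R.
g(R) = { ∅ | 0 } ⇒ -1
g(RB) = { -1 | 0 } ⇒ -1/2
g(RBR) = { -1 | -1/2, 0 } ⇒ -3/4
g(RBRB) = { -1, -3/4 | -1/2, 0 } ⇒ -5/8
g(RBRBB) = { -1, -3/4, -5/8 | -1/2, 0 } ⇒ -9/16
g(RBRBBR) = { -1, -3/4, -5/8 | -9/16, -1/2, 0 } ⇒ -19/32
g(RBRBBRR) = { -1, -3/4, -5/8 | -19/32, -9/16, -1/2, 0 } ⇒ -39/64
g(RBRBBRRR) = { -1, -3/4, -5/8 | -39/64, -19/32, -9/16, -1/2, 0 } ⇒ -79/128
g(RBRBBRRRR) = { -1, -3/4, -5/8 | -79/128, -39/64, -19/32, -9/16, -1/2, 0 } ⇒ -159/256
g(RBRBBRRRRB) = { -1, -3/4, -5/8, -159/256 | -79/128, -39/64, -19/32, -9/16, -1/2, 0 } ⇒ -317/512
g(RBRBBRRRRBB) = { -1, -3/4, -5/8, -159/256, -317/512 | -79/128, -39/64, -19/32, -9/16, -1/2, 0 } ⇒ -633/1024
g(RBRBBRRRRBBB) = { -1, -3/4, -5/8, -159/256, -317/512, -633/1024 | -79/128, -39/64, -19/32, -9/16, -1/2, 0 } ⇒ -1265/2048
g(RBRBBRRRRBBBR) = { -1, -3/4, -5/8, -159/256, -317/512, -633/1024 | -1265/2048, -79/128, -39/64, -19/32, -9/16, -1/2, 0 } ⇒ -2531/4096
g(RBRBBRRRRBBBRB) = { -1, -3/4, -5/8, -159/256, -317/512, -633/1024, -2531/4096 | -1265/2048, -79/128, -39/64, -19/32, -9/16, -1/2, 0 } ⇒ -5061/8192
g(RBRBBRRRRBBBRBR) = { -1, -3/4, -5/8, -159/256, -317/512, -633/1024, -2531/4096 | -5061/8192, -1265/2048, -79/128, -39/64, -19/32, -9/16, -1/2, 0 } ⇒ -10123/16384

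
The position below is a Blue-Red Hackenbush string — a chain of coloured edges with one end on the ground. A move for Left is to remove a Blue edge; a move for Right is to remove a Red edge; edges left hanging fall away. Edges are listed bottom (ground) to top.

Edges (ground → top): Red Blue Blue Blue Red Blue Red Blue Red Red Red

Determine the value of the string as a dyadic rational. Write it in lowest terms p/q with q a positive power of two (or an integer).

-175/1024

step 1: add Red to get R; options L={  } R={ 0 } — -1
step 2: add Blue to get RB; options L={ -1 } R={ 0 } — -1/2
step 3: add Blue to get RBB; options L={ -1, -1/2 } R={ 0 } — -1/4
step 4: add Blue to get RBBB; options L={ -1, -1/2, -1/4 } R={ 0 } — -1/8
step 5: add Red to get RBBBR; options L={ -1, -1/2, -1/4 } R={ -1/8, 0 } — -3/16
step 6: add Blue to get RBBBRB; options L={ -1, -1/2, -1/4, -3/16 } R={ -1/8, 0 } — -5/32
step 7: add Red to get RBBBRBR; options L={ -1, -1/2, -1/4, -3/16 } R={ -5/32, -1/8, 0 } — -11/64
step 8: add Blue to get RBBBRBRB; options L={ -1, -1/2, -1/4, -3/16, -11/64 } R={ -5/32, -1/8, 0 } — -21/128
step 9: add Red to get RBBBRBRBR; options L={ -1, -1/2, -1/4, -3/16, -11/64 } R={ -21/128, -5/32, -1/8, 0 } — -43/256
step 10: add Red to get RBBBRBRBRR; options L={ -1, -1/2, -1/4, -3/16, -11/64 } R={ -43/256, -21/128, -5/32, -1/8, 0 } — -87/512
step 11: add Red to get RBBBRBRBRRR; options L={ -1, -1/2, -1/4, -3/16, -11/64 } R={ -87/512, -43/256, -21/128, -5/32, -1/8, 0 } — -175/1024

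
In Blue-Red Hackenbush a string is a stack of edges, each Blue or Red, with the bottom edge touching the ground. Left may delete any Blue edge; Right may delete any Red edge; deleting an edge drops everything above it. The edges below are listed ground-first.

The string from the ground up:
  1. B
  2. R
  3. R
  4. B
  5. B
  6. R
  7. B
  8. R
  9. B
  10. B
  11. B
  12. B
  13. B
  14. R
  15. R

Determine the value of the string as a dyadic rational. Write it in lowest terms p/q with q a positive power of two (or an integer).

Build G(s[:k]) for k = 1..15, string s = B R R B B R B R B B B B B R R.
1 of 15 · B · max L 0 · min R +∞ gives 1
2 of 15 · BR · max L 0 · min R 1 gives 1/2
3 of 15 · BRR · max L 0 · min R 1/2 gives 1/4
4 of 15 · BRRB · max L 1/4 · min R 1/2 gives 3/8
5 of 15 · BRRBB · max L 3/8 · min R 1/2 gives 7/16
6 of 15 · BRRBBR · max L 3/8 · min R 7/16 gives 13/32
7 of 15 · BRRBBRB · max L 13/32 · min R 7/16 gives 27/64
8 of 15 · BRRBBRBR · max L 13/32 · min R 27/64 gives 53/128
9 of 15 · BRRBBRBRB · max L 53/128 · min R 27/64 gives 107/256
10 of 15 · BRRBBRBRBB · max L 107/256 · min R 27/64 gives 215/512
11 of 15 · BRRBBRBRBBB · max L 215/512 · min R 27/64 gives 431/1024
12 of 15 · BRRBBRBRBBBB · max L 431/1024 · min R 27/64 gives 863/2048
13 of 15 · BRRBBRBRBBBBB · max L 863/2048 · min R 27/64 gives 1727/4096
14 of 15 · BRRBBRBRBBBBBR · max L 863/2048 · min R 1727/4096 gives 3453/8192
15 of 15 · BRRBBRBRBBBBBRR · max L 863/2048 · min R 3453/8192 gives 6905/16384

6905/16384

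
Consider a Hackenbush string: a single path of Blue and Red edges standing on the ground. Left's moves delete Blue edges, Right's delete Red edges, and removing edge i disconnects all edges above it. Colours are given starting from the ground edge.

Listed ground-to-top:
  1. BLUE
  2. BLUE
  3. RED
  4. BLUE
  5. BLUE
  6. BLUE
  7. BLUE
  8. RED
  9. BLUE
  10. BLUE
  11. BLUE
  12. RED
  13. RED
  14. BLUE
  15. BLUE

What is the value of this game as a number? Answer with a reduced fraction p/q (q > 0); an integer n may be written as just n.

16103/8192

Recurse on prefixes of the 15-edge string BLUE BLUE RED BLUE BLUE BLUE BLUE RED BLUE BLUE BLUE RED RED BLUE BLUE:
val(B) = { 0 | · } -> 1
val(BB) = { 0; 1 | · } -> 2
val(BBR) = { 0; 1 | 2 } -> 3/2
val(BBRB) = { 0; 1; 3/2 | 2 } -> 7/4
val(BBRBB) = { 0; 1; 3/2; 7/4 | 2 } -> 15/8
val(BBRBBB) = { 0; 1; 3/2; 7/4; 15/8 | 2 } -> 31/16
val(BBRBBBB) = { 0; 1; 3/2; 7/4; 15/8; 31/16 | 2 } -> 63/32
val(BBRBBBBR) = { 0; 1; 3/2; 7/4; 15/8; 31/16 | 63/32; 2 } -> 125/64
val(BBRBBBBRB) = { 0; 1; 3/2; 7/4; 15/8; 31/16; 125/64 | 63/32; 2 } -> 251/128
val(BBRBBBBRBB) = { 0; 1; 3/2; 7/4; 15/8; 31/16; 125/64; 251/128 | 63/32; 2 } -> 503/256
val(BBRBBBBRBBB) = { 0; 1; 3/2; 7/4; 15/8; 31/16; 125/64; 251/128; 503/256 | 63/32; 2 } -> 1007/512
val(BBRBBBBRBBBR) = { 0; 1; 3/2; 7/4; 15/8; 31/16; 125/64; 251/128; 503/256 | 1007/512; 63/32; 2 } -> 2013/1024
val(BBRBBBBRBBBRR) = { 0; 1; 3/2; 7/4; 15/8; 31/16; 125/64; 251/128; 503/256 | 2013/1024; 1007/512; 63/32; 2 } -> 4025/2048
val(BBRBBBBRBBBRRB) = { 0; 1; 3/2; 7/4; 15/8; 31/16; 125/64; 251/128; 503/256; 4025/2048 | 2013/1024; 1007/512; 63/32; 2 } -> 8051/4096
val(BBRBBBBRBBBRRBB) = { 0; 1; 3/2; 7/4; 15/8; 31/16; 125/64; 251/128; 503/256; 4025/2048; 8051/4096 | 2013/1024; 1007/512; 63/32; 2 } -> 16103/8192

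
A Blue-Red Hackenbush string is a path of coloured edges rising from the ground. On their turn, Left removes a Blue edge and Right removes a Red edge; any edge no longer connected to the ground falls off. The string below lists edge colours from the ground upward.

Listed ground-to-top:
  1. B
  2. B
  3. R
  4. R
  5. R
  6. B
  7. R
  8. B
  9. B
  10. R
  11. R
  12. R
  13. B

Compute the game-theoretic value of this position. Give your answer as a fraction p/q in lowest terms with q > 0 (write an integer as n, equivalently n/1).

2403/2048

Build v(s[:k]) for k = 1..13, string s = B B R R R B R B B R R R B.
edge 1 of 13 (B): { 0 | none } -> 1
edge 2 of 13 (B): { 0 1 | none } -> 2
edge 3 of 13 (R): { 0 1 | 2 } -> 3/2
edge 4 of 13 (R): { 0 1 | 3/2 2 } -> 5/4
edge 5 of 13 (R): { 0 1 | 5/4 3/2 2 } -> 9/8
edge 6 of 13 (B): { 0 1 9/8 | 5/4 3/2 2 } -> 19/16
edge 7 of 13 (R): { 0 1 9/8 | 19/16 5/4 3/2 2 } -> 37/32
edge 8 of 13 (B): { 0 1 9/8 37/32 | 19/16 5/4 3/2 2 } -> 75/64
edge 9 of 13 (B): { 0 1 9/8 37/32 75/64 | 19/16 5/4 3/2 2 } -> 151/128
edge 10 of 13 (R): { 0 1 9/8 37/32 75/64 | 151/128 19/16 5/4 3/2 2 } -> 301/256
edge 11 of 13 (R): { 0 1 9/8 37/32 75/64 | 301/256 151/128 19/16 5/4 3/2 2 } -> 601/512
edge 12 of 13 (R): { 0 1 9/8 37/32 75/64 | 601/512 301/256 151/128 19/16 5/4 3/2 2 } -> 1201/1024
edge 13 of 13 (B): { 0 1 9/8 37/32 75/64 1201/1024 | 601/512 301/256 151/128 19/16 5/4 3/2 2 } -> 2403/2048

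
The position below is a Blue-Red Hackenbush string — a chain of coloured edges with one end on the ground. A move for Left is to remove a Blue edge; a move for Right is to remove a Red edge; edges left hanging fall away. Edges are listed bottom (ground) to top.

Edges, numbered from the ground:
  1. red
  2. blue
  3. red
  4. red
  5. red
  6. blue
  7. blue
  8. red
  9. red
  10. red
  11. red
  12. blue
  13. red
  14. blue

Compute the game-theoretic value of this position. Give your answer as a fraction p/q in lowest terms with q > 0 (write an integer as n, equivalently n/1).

-7413/8192

1 of 14 · r · max L −∞ · min R 0 so -1
2 of 14 · rb · max L -1 · min R 0 so -1/2
3 of 14 · rbr · max L -1 · min R -1/2 so -3/4
4 of 14 · rbrr · max L -1 · min R -3/4 so -7/8
5 of 14 · rbrrr · max L -1 · min R -7/8 so -15/16
6 of 14 · rbrrrb · max L -15/16 · min R -7/8 so -29/32
7 of 14 · rbrrrbb · max L -29/32 · min R -7/8 so -57/64
8 of 14 · rbrrrbbr · max L -29/32 · min R -57/64 so -115/128
9 of 14 · rbrrrbbrr · max L -29/32 · min R -115/128 so -231/256
10 of 14 · rbrrrbbrrr · max L -29/32 · min R -231/256 so -463/512
11 of 14 · rbrrrbbrrrr · max L -29/32 · min R -463/512 so -927/1024
12 of 14 · rbrrrbbrrrrb · max L -927/1024 · min R -463/512 so -1853/2048
13 of 14 · rbrrrbbrrrrbr · max L -927/1024 · min R -1853/2048 so -3707/4096
14 of 14 · rbrrrbbrrrrbrb · max L -3707/4096 · min R -1853/2048 so -7413/8192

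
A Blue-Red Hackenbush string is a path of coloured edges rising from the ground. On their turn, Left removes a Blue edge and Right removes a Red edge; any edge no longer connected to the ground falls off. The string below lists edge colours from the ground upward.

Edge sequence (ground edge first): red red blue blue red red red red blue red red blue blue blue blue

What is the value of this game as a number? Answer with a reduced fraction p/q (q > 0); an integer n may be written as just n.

step 1: add red to get r; options L={ · } R={ 0 } so -1
step 2: add red to get rr; options L={ · } R={ -1,0 } so -2
step 3: add blue to get rrb; options L={ -2 } R={ -1,0 } so -3/2
step 4: add blue to get rrbb; options L={ -2,-3/2 } R={ -1,0 } so -5/4
step 5: add red to get rrbbr; options L={ -2,-3/2 } R={ -5/4,-1,0 } so -11/8
step 6: add red to get rrbbrr; options L={ -2,-3/2 } R={ -11/8,-5/4,-1,0 } so -23/16
step 7: add red to get rrbbrrr; options L={ -2,-3/2 } R={ -23/16,-11/8,-5/4,-1,0 } so -47/32
step 8: add red to get rrbbrrrr; options L={ -2,-3/2 } R={ -47/32,-23/16,-11/8,-5/4,-1,0 } so -95/64
step 9: add blue to get rrbbrrrrb; options L={ -2,-3/2,-95/64 } R={ -47/32,-23/16,-11/8,-5/4,-1,0 } so -189/128
step 10: add red to get rrbbrrrrbr; options L={ -2,-3/2,-95/64 } R={ -189/128,-47/32,-23/16,-11/8,-5/4,-1,0 } so -379/256
step 11: add red to get rrbbrrrrbrr; options L={ -2,-3/2,-95/64 } R={ -379/256,-189/128,-47/32,-23/16,-11/8,-5/4,-1,0 } so -759/512
step 12: add blue to get rrbbrrrrbrrb; options L={ -2,-3/2,-95/64,-759/512 } R={ -379/256,-189/128,-47/32,-23/16,-11/8,-5/4,-1,0 } so -1517/1024
step 13: add blue to get rrbbrrrrbrrbb; options L={ -2,-3/2,-95/64,-759/512,-1517/1024 } R={ -379/256,-189/128,-47/32,-23/16,-11/8,-5/4,-1,0 } so -3033/2048
step 14: add blue to get rrbbrrrrbrrbbb; options L={ -2,-3/2,-95/64,-759/512,-1517/1024,-3033/2048 } R={ -379/256,-189/128,-47/32,-23/16,-11/8,-5/4,-1,0 } so -6065/4096
step 15: add blue to get rrbbrrrrbrrbbbb; options L={ -2,-3/2,-95/64,-759/512,-1517/1024,-3033/2048,-6065/4096 } R={ -379/256,-189/128,-47/32,-23/16,-11/8,-5/4,-1,0 } so -12129/8192

-12129/8192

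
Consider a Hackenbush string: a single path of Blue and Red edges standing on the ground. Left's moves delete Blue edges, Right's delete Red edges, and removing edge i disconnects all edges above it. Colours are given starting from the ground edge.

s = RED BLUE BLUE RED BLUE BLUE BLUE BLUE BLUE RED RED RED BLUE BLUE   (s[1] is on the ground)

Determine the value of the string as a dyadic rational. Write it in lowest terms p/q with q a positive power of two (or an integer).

-2105/8192

R: Left { — }, Right { 0 } = simplest -1
RB: Left { -1 }, Right { 0 } = simplest -1/2
RBB: Left { -1,-1/2 }, Right { 0 } = simplest -1/4
RBBR: Left { -1,-1/2 }, Right { -1/4,0 } = simplest -3/8
RBBRB: Left { -1,-1/2,-3/8 }, Right { -1/4,0 } = simplest -5/16
RBBRBB: Left { -1,-1/2,-3/8,-5/16 }, Right { -1/4,0 } = simplest -9/32
RBBRBBB: Left { -1,-1/2,-3/8,-5/16,-9/32 }, Right { -1/4,0 } = simplest -17/64
RBBRBBBB: Left { -1,-1/2,-3/8,-5/16,-9/32,-17/64 }, Right { -1/4,0 } = simplest -33/128
RBBRBBBBB: Left { -1,-1/2,-3/8,-5/16,-9/32,-17/64,-33/128 }, Right { -1/4,0 } = simplest -65/256
RBBRBBBBBR: Left { -1,-1/2,-3/8,-5/16,-9/32,-17/64,-33/128 }, Right { -65/256,-1/4,0 } = simplest -131/512
RBBRBBBBBRR: Left { -1,-1/2,-3/8,-5/16,-9/32,-17/64,-33/128 }, Right { -131/512,-65/256,-1/4,0 } = simplest -263/1024
RBBRBBBBBRRR: Left { -1,-1/2,-3/8,-5/16,-9/32,-17/64,-33/128 }, Right { -263/1024,-131/512,-65/256,-1/4,0 } = simplest -527/2048
RBBRBBBBBRRRB: Left { -1,-1/2,-3/8,-5/16,-9/32,-17/64,-33/128,-527/2048 }, Right { -263/1024,-131/512,-65/256,-1/4,0 } = simplest -1053/4096
RBBRBBBBBRRRBB: Left { -1,-1/2,-3/8,-5/16,-9/32,-17/64,-33/128,-527/2048,-1053/4096 }, Right { -263/1024,-131/512,-65/256,-1/4,0 } = simplest -2105/8192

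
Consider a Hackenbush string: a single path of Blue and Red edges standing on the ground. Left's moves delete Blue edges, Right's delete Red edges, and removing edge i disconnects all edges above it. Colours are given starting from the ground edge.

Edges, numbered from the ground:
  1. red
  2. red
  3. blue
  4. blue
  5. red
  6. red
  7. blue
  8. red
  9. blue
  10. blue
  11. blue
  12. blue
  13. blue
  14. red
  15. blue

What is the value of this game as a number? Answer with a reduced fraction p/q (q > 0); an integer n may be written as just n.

Prefix values for red red blue blue red red blue red blue blue blue blue blue red blue via {L|R} + simplicity:
1 of 15 · r · max L −∞ · min R 0 -> -1
2 of 15 · rr · max L −∞ · min R -1 -> -2
3 of 15 · rrb · max L -2 · min R -1 -> -3/2
4 of 15 · rrbb · max L -3/2 · min R -1 -> -5/4
5 of 15 · rrbbr · max L -3/2 · min R -5/4 -> -11/8
6 of 15 · rrbbrr · max L -3/2 · min R -11/8 -> -23/16
7 of 15 · rrbbrrb · max L -23/16 · min R -11/8 -> -45/32
8 of 15 · rrbbrrbr · max L -23/16 · min R -45/32 -> -91/64
9 of 15 · rrbbrrbrb · max L -91/64 · min R -45/32 -> -181/128
10 of 15 · rrbbrrbrbb · max L -181/128 · min R -45/32 -> -361/256
11 of 15 · rrbbrrbrbbb · max L -361/256 · min R -45/32 -> -721/512
12 of 15 · rrbbrrbrbbbb · max L -721/512 · min R -45/32 -> -1441/1024
13 of 15 · rrbbrrbrbbbbb · max L -1441/1024 · min R -45/32 -> -2881/2048
14 of 15 · rrbbrrbrbbbbbr · max L -1441/1024 · min R -2881/2048 -> -5763/4096
15 of 15 · rrbbrrbrbbbbbrb · max L -5763/4096 · min R -2881/2048 -> -11525/8192

-11525/8192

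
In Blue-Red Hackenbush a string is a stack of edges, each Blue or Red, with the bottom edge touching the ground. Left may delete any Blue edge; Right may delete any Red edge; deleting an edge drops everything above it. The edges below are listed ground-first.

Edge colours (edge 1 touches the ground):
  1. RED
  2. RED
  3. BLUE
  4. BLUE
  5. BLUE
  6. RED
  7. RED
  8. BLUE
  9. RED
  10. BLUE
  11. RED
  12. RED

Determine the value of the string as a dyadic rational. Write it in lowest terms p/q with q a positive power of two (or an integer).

-1239/1024

Build value(s[:k]) for k = 1..12, string s = RED RED BLUE BLUE BLUE RED RED BLUE RED BLUE RED RED.
edge 1 of 12 (RED): { · | 0 } => -1
edge 2 of 12 (RED): { · | -1 0 } => -2
edge 3 of 12 (BLUE): { -2 | -1 0 } => -3/2
edge 4 of 12 (BLUE): { -2 -3/2 | -1 0 } => -5/4
edge 5 of 12 (BLUE): { -2 -3/2 -5/4 | -1 0 } => -9/8
edge 6 of 12 (RED): { -2 -3/2 -5/4 | -9/8 -1 0 } => -19/16
edge 7 of 12 (RED): { -2 -3/2 -5/4 | -19/16 -9/8 -1 0 } => -39/32
edge 8 of 12 (BLUE): { -2 -3/2 -5/4 -39/32 | -19/16 -9/8 -1 0 } => -77/64
edge 9 of 12 (RED): { -2 -3/2 -5/4 -39/32 | -77/64 -19/16 -9/8 -1 0 } => -155/128
edge 10 of 12 (BLUE): { -2 -3/2 -5/4 -39/32 -155/128 | -77/64 -19/16 -9/8 -1 0 } => -309/256
edge 11 of 12 (RED): { -2 -3/2 -5/4 -39/32 -155/128 | -309/256 -77/64 -19/16 -9/8 -1 0 } => -619/512
edge 12 of 12 (RED): { -2 -3/2 -5/4 -39/32 -155/128 | -619/512 -309/256 -77/64 -19/16 -9/8 -1 0 } => -1239/1024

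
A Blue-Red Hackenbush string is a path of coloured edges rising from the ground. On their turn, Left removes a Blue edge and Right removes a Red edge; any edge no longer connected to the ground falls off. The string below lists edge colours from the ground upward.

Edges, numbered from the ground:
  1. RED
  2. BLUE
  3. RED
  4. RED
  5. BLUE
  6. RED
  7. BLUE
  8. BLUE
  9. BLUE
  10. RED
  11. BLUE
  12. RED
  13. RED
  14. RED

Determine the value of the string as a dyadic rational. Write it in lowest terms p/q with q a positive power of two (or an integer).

1 of 14 · R · max L −∞ · min R 0 = -1
2 of 14 · RB · max L -1 · min R 0 = -1/2
3 of 14 · RBR · max L -1 · min R -1/2 = -3/4
4 of 14 · RBRR · max L -1 · min R -3/4 = -7/8
5 of 14 · RBRRB · max L -7/8 · min R -3/4 = -13/16
6 of 14 · RBRRBR · max L -7/8 · min R -13/16 = -27/32
7 of 14 · RBRRBRB · max L -27/32 · min R -13/16 = -53/64
8 of 14 · RBRRBRBB · max L -53/64 · min R -13/16 = -105/128
9 of 14 · RBRRBRBBB · max L -105/128 · min R -13/16 = -209/256
10 of 14 · RBRRBRBBBR · max L -105/128 · min R -209/256 = -419/512
11 of 14 · RBRRBRBBBRB · max L -419/512 · min R -209/256 = -837/1024
12 of 14 · RBRRBRBBBRBR · max L -419/512 · min R -837/1024 = -1675/2048
13 of 14 · RBRRBRBBBRBRR · max L -419/512 · min R -1675/2048 = -3351/4096
14 of 14 · RBRRBRBBBRBRRR · max L -419/512 · min R -3351/4096 = -6703/8192

-6703/8192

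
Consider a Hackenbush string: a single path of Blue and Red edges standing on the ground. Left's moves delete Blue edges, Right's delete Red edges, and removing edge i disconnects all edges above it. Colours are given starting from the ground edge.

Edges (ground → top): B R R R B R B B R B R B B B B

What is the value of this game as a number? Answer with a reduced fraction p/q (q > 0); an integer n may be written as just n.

B: Left { 0 }, Right { (no moves) } -> simplest 1
BR: Left { 0 }, Right { 1 } -> simplest 1/2
BRR: Left { 0 }, Right { 1/2, 1 } -> simplest 1/4
BRRR: Left { 0 }, Right { 1/4, 1/2, 1 } -> simplest 1/8
BRRRB: Left { 0, 1/8 }, Right { 1/4, 1/2, 1 } -> simplest 3/16
BRRRBR: Left { 0, 1/8 }, Right { 3/16, 1/4, 1/2, 1 } -> simplest 5/32
BRRRBRB: Left { 0, 1/8, 5/32 }, Right { 3/16, 1/4, 1/2, 1 } -> simplest 11/64
BRRRBRBB: Left { 0, 1/8, 5/32, 11/64 }, Right { 3/16, 1/4, 1/2, 1 } -> simplest 23/128
BRRRBRBBR: Left { 0, 1/8, 5/32, 11/64 }, Right { 23/128, 3/16, 1/4, 1/2, 1 } -> simplest 45/256
BRRRBRBBRB: Left { 0, 1/8, 5/32, 11/64, 45/256 }, Right { 23/128, 3/16, 1/4, 1/2, 1 } -> simplest 91/512
BRRRBRBBRBR: Left { 0, 1/8, 5/32, 11/64, 45/256 }, Right { 91/512, 23/128, 3/16, 1/4, 1/2, 1 } -> simplest 181/1024
BRRRBRBBRBRB: Left { 0, 1/8, 5/32, 11/64, 45/256, 181/1024 }, Right { 91/512, 23/128, 3/16, 1/4, 1/2, 1 } -> simplest 363/2048
BRRRBRBBRBRBB: Left { 0, 1/8, 5/32, 11/64, 45/256, 181/1024, 363/2048 }, Right { 91/512, 23/128, 3/16, 1/4, 1/2, 1 } -> simplest 727/4096
BRRRBRBBRBRBBB: Left { 0, 1/8, 5/32, 11/64, 45/256, 181/1024, 363/2048, 727/4096 }, Right { 91/512, 23/128, 3/16, 1/4, 1/2, 1 } -> simplest 1455/8192
BRRRBRBBRBRBBBB: Left { 0, 1/8, 5/32, 11/64, 45/256, 181/1024, 363/2048, 727/4096, 1455/8192 }, Right { 91/512, 23/128, 3/16, 1/4, 1/2, 1 } -> simplest 2911/16384

2911/16384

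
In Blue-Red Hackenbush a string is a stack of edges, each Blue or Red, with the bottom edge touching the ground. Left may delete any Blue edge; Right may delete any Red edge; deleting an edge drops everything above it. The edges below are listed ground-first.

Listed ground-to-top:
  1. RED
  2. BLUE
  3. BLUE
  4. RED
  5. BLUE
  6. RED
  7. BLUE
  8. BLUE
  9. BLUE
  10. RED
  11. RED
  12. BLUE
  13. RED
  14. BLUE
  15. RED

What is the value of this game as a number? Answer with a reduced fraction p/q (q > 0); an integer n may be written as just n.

-5227/16384

Prefix values for RED BLUE BLUE RED BLUE RED BLUE BLUE BLUE RED RED BLUE RED BLUE RED via {L|R} + simplicity:
1 of 15 · R · max L −∞ · min R 0 so -1
2 of 15 · RB · max L -1 · min R 0 so -1/2
3 of 15 · RBB · max L -1/2 · min R 0 so -1/4
4 of 15 · RBBR · max L -1/2 · min R -1/4 so -3/8
5 of 15 · RBBRB · max L -3/8 · min R -1/4 so -5/16
6 of 15 · RBBRBR · max L -3/8 · min R -5/16 so -11/32
7 of 15 · RBBRBRB · max L -11/32 · min R -5/16 so -21/64
8 of 15 · RBBRBRBB · max L -21/64 · min R -5/16 so -41/128
9 of 15 · RBBRBRBBB · max L -41/128 · min R -5/16 so -81/256
10 of 15 · RBBRBRBBBR · max L -41/128 · min R -81/256 so -163/512
11 of 15 · RBBRBRBBBRR · max L -41/128 · min R -163/512 so -327/1024
12 of 15 · RBBRBRBBBRRB · max L -327/1024 · min R -163/512 so -653/2048
13 of 15 · RBBRBRBBBRRBR · max L -327/1024 · min R -653/2048 so -1307/4096
14 of 15 · RBBRBRBBBRRBRB · max L -1307/4096 · min R -653/2048 so -2613/8192
15 of 15 · RBBRBRBBBRRBRBR · max L -1307/4096 · min R -2613/8192 so -5227/16384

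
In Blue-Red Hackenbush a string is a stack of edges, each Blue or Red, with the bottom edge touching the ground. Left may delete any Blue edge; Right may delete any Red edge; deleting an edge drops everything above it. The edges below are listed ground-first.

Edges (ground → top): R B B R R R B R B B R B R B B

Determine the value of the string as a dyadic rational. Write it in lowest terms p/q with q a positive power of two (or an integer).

Recurse on prefixes of the 15-edge string R B B R R R B R B B R B R B B:
R: Left { (no moves) }, Right { 0 } — simplest -1
RB: Left { -1 }, Right { 0 } — simplest -1/2
RBB: Left { -1 -1/2 }, Right { 0 } — simplest -1/4
RBBR: Left { -1 -1/2 }, Right { -1/4 0 } — simplest -3/8
RBBRR: Left { -1 -1/2 }, Right { -3/8 -1/4 0 } — simplest -7/16
RBBRRR: Left { -1 -1/2 }, Right { -7/16 -3/8 -1/4 0 } — simplest -15/32
RBBRRRB: Left { -1 -1/2 -15/32 }, Right { -7/16 -3/8 -1/4 0 } — simplest -29/64
RBBRRRBR: Left { -1 -1/2 -15/32 }, Right { -29/64 -7/16 -3/8 -1/4 0 } — simplest -59/128
RBBRRRBRB: Left { -1 -1/2 -15/32 -59/128 }, Right { -29/64 -7/16 -3/8 -1/4 0 } — simplest -117/256
RBBRRRBRBB: Left { -1 -1/2 -15/32 -59/128 -117/256 }, Right { -29/64 -7/16 -3/8 -1/4 0 } — simplest -233/512
RBBRRRBRBBR: Left { -1 -1/2 -15/32 -59/128 -117/256 }, Right { -233/512 -29/64 -7/16 -3/8 -1/4 0 } — simplest -467/1024
RBBRRRBRBBRB: Left { -1 -1/2 -15/32 -59/128 -117/256 -467/1024 }, Right { -233/512 -29/64 -7/16 -3/8 -1/4 0 } — simplest -933/2048
RBBRRRBRBBRBR: Left { -1 -1/2 -15/32 -59/128 -117/256 -467/1024 }, Right { -933/2048 -233/512 -29/64 -7/16 -3/8 -1/4 0 } — simplest -1867/4096
RBBRRRBRBBRBRB: Left { -1 -1/2 -15/32 -59/128 -117/256 -467/1024 -1867/4096 }, Right { -933/2048 -233/512 -29/64 -7/16 -3/8 -1/4 0 } — simplest -3733/8192
RBBRRRBRBBRBRBB: Left { -1 -1/2 -15/32 -59/128 -117/256 -467/1024 -1867/4096 -3733/8192 }, Right { -933/2048 -233/512 -29/64 -7/16 -3/8 -1/4 0 } — simplest -7465/16384

-7465/16384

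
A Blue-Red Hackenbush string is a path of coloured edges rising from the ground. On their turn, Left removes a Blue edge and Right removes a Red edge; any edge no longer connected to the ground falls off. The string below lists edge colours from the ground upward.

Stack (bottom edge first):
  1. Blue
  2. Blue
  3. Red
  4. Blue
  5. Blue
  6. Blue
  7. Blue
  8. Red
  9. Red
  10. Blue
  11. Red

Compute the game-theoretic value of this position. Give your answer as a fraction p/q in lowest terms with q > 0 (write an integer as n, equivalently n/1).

997/512

Prefix values for Blue Blue Red Blue Blue Blue Blue Red Red Blue Red via {L|R} + simplicity:
edge 1 of 11 (Blue): { 0 |  } ⇒ 1
edge 2 of 11 (Blue): { 0,1 |  } ⇒ 2
edge 3 of 11 (Red): { 0,1 | 2 } ⇒ 3/2
edge 4 of 11 (Blue): { 0,1,3/2 | 2 } ⇒ 7/4
edge 5 of 11 (Blue): { 0,1,3/2,7/4 | 2 } ⇒ 15/8
edge 6 of 11 (Blue): { 0,1,3/2,7/4,15/8 | 2 } ⇒ 31/16
edge 7 of 11 (Blue): { 0,1,3/2,7/4,15/8,31/16 | 2 } ⇒ 63/32
edge 8 of 11 (Red): { 0,1,3/2,7/4,15/8,31/16 | 63/32,2 } ⇒ 125/64
edge 9 of 11 (Red): { 0,1,3/2,7/4,15/8,31/16 | 125/64,63/32,2 } ⇒ 249/128
edge 10 of 11 (Blue): { 0,1,3/2,7/4,15/8,31/16,249/128 | 125/64,63/32,2 } ⇒ 499/256
edge 11 of 11 (Red): { 0,1,3/2,7/4,15/8,31/16,249/128 | 499/256,125/64,63/32,2 } ⇒ 997/512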